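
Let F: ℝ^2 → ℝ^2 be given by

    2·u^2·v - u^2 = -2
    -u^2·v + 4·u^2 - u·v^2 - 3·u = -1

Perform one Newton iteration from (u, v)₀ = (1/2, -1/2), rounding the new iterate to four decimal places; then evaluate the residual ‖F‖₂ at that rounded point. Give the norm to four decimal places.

At (1/2, -1/2): F = (1.5000, 0.5000).
Jacobian J = [[4·u·v - 2·u, 2·u^2], [-2·u·v + 8·u - v^2 - 3, -u^2 - 2·u·v]].
At the point, J = [[-2.0000, 0.5000], [1.2500, 0.2500]] (det J = -1.1250).
Solving J·Δ = −F gives Δ = (0.1111, -2.5556).
Then the next iterate is (u, v)₁ = (0.6111, -3.0556).
Re-evaluating at (0.6111, -3.0556): F = (-0.655629, -3.904086), so ‖F‖₂ = 3.9588.

3.9588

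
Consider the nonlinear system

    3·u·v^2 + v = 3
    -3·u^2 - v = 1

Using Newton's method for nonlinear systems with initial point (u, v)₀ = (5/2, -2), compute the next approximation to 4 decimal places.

(1.2925, -1.6376)

At (5/2, -2): F = (25.0000, -17.7500).
Jacobian J = [[3·v^2, 6·u·v + 1], [-6·u, -1]].
At the point, J = [[12.0000, -29.0000], [-15.0000, -1.0000]] (det J = -447.0000).
Solving J·Δ = −F gives Δ = (-1.2075, 0.3624).
Then the next iterate is (u, v)₁ = (1.2925, -1.6376).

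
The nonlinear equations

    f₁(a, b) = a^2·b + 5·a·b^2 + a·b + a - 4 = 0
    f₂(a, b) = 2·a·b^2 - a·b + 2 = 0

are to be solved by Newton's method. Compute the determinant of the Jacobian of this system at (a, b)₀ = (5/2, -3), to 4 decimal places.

481.2500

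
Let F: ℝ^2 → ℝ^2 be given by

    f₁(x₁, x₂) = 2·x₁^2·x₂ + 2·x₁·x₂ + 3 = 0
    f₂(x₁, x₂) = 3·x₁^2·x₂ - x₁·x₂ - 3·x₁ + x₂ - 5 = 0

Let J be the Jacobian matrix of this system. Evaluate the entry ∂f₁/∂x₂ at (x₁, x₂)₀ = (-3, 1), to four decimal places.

12.0000

∂f₁/∂x₂ = 2·x₁^2 + 2·x₁.
At (-3, 1) this is 12.0000.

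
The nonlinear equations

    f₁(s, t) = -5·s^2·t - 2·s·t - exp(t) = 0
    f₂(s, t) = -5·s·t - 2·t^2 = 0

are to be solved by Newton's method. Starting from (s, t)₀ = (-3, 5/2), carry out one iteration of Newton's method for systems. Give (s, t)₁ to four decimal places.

(-0.4769, 3.8078)

At (-3, 5/2): F = (-109.682494, 25.0000).
Jacobian J = [[-10·s·t - 2·t, -5·s^2 - 2·s - exp(t)], [-5·t, -5·s - 4·t]].
At the point, J = [[70.0000, -51.182494], [-12.5000, 5.0000]] (det J = -289.781175).
Solving J·Δ = −F gives Δ = (2.5231, 1.3078).
Then the next iterate is (s, t)₁ = (-0.4769, 3.8078).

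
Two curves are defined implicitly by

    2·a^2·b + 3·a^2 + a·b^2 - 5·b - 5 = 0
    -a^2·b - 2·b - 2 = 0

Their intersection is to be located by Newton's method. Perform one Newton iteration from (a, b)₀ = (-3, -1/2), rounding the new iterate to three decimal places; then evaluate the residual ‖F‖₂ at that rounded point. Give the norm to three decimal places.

At (-3, -1/2): F = (14.750, 3.500).
Jacobian J = [[4·a·b + 6·a + b^2, 2·a^2 + 2·a·b - 5], [-2·a·b, -a^2 - 2]].
At the point, J = [[-11.750, 16.000], [-3.000, -11.000]] (det J = 177.250).
Solving J·Δ = −F gives Δ = (1.231, -0.018).
Then the next iterate is (a, b)₁ = (-1.769, -0.518).
Re-evaluating at (-1.769, -0.518): F = (3.26140, 0.65701), so ‖F‖₂ = 3.327.

3.327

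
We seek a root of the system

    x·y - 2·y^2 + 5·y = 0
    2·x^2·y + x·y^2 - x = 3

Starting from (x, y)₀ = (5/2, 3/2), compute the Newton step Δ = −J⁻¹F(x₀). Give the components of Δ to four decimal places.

(-18.9667, 14.4667)

At (5/2, 3/2): F = (6.7500, 18.8750).
Jacobian J = [[y, x - 4·y + 5], [4·x·y + y^2 - 1, 2·x^2 + 2·x·y]].
At the point, J = [[1.5000, 1.5000], [16.2500, 20.0000]] (det J = 5.6250).
Solving J·Δ = −F gives Δ = (-18.9667, 14.4667).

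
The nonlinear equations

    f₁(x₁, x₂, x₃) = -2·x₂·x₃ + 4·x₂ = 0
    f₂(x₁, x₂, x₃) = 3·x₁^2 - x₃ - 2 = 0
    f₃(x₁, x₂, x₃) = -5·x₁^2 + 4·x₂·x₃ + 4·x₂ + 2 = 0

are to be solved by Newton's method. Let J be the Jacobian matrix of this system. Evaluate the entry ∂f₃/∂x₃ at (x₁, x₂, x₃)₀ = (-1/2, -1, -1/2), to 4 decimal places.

∂f₃/∂x₃ = 4·x₂.
At (-1/2, -1, -1/2) this is -4.0000.

-4.0000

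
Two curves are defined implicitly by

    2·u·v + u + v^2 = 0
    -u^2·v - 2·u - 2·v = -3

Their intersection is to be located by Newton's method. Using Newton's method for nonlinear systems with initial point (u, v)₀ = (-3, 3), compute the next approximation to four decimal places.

At (-3, 3): F = (-12.0000, -24.0000).
Jacobian J = [[2·v + 1, 2·u + 2·v], [-2·u·v - 2, -u^2 - 2]].
At the point, J = [[7.0000, 0.0000], [16.0000, -11.0000]] (det J = -77.0000).
Solving J·Δ = −F gives Δ = (1.7143, 0.3117).
Then the next iterate is (u, v)₁ = (-1.2857, 3.3117).

(-1.2857, 3.3117)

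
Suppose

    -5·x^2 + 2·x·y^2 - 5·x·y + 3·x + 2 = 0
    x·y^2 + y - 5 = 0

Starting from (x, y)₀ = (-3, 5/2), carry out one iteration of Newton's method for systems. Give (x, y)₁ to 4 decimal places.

At (-3, 5/2): F = (-52.0000, -21.2500).
Jacobian J = [[-10·x + 2·y^2 - 5·y + 3, 4·x·y - 5·x], [y^2, 2·x·y + 1]].
At the point, J = [[33.0000, -15.0000], [6.2500, -14.0000]] (det J = -368.2500).
Solving J·Δ = −F gives Δ = (1.1113, -1.0217).
Then the next iterate is (x, y)₁ = (-1.8887, 1.4783).

(-1.8887, 1.4783)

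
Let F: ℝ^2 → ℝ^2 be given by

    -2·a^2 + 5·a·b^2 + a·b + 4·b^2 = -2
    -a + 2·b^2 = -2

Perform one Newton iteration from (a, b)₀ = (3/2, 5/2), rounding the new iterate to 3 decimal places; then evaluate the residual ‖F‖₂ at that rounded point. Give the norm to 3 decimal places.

16.762

At (3/2, 5/2): F = (73.125, 13.000).
Jacobian J = [[-4·a + 5·b^2 + b, 10·a·b + a + 8·b], [-1, 4·b]].
At the point, J = [[27.750, 59.000], [-1.000, 10.000]] (det J = 336.500).
Solving J·Δ = −F gives Δ = (0.106, -1.289).
Then the next iterate is (a, b)₁ = (1.606, 1.211).
Re-evaluating at (1.606, 1.211): F = (16.42864, 3.32704), so ‖F‖₂ = 16.762.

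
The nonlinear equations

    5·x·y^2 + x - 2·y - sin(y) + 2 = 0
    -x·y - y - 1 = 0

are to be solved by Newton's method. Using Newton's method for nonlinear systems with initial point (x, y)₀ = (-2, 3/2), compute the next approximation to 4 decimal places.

At (-2, 3/2): F = (-26.497495, 0.5000).
Jacobian J = [[5·y^2 + 1, 10·x·y - cos(y) - 2], [-y, -x - 1]].
At the point, J = [[12.2500, -32.070737], [-1.5000, 1.0000]] (det J = -35.856106).
Solving J·Δ = −F gives Δ = (-0.2918, -0.9377).
Then the next iterate is (x, y)₁ = (-2.2918, 0.5623).

(-2.2918, 0.5623)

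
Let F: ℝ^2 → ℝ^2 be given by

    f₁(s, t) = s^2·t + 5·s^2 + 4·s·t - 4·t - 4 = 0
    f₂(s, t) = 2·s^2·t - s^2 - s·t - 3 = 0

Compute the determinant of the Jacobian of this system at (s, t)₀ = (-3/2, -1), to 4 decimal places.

-18.5000

J = [[2·s·t + 10·s + 4·t, s^2 + 4·s - 4], [4·s·t - 2·s - t, 2·s^2 - s]].
At the point, J = [[-16.0000, -7.7500], [10.0000, 6.0000]].
det J = -18.5000.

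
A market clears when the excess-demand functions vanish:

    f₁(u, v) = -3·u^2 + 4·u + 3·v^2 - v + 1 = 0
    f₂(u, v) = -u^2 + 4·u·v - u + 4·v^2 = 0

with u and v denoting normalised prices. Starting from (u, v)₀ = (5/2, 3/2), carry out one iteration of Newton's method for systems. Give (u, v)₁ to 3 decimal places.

At (5/2, 3/2): F = (-2.500, 15.250).
Jacobian J = [[-6·u + 4, 6·v - 1], [-2·u + 4·v - 1, 4·u + 8·v]].
At the point, J = [[-11.000, 8.000], [0.000, 22.000]] (det J = -242.000).
Solving J·Δ = −F gives Δ = (-0.731, -0.693).
Then the next iterate is (u, v)₁ = (1.769, 0.807).

(1.769, 0.807)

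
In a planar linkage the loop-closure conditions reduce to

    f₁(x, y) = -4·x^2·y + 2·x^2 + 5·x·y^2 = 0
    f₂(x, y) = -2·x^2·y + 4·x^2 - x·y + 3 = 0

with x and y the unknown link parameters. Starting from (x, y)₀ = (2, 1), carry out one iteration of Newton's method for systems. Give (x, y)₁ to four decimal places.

At (2, 1): F = (2.0000, 9.0000).
Jacobian J = [[-8·x·y + 4·x + 5·y^2, -4·x^2 + 10·x·y], [-4·x·y + 8·x - y, -2·x^2 - x]].
At the point, J = [[-3.0000, 4.0000], [7.0000, -10.0000]] (det J = 2.0000).
Solving J·Δ = −F gives Δ = (28.0000, 20.5000).
Then the next iterate is (x, y)₁ = (30.0000, 21.5000).

(30.0000, 21.5000)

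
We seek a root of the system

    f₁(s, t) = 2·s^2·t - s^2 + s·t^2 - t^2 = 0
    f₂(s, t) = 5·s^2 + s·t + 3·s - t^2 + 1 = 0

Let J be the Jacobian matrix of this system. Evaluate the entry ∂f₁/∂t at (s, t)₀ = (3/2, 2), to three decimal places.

∂f₁/∂t = 2·s^2 + 2·s·t - 2·t.
At (3/2, 2) this is 6.500.

6.500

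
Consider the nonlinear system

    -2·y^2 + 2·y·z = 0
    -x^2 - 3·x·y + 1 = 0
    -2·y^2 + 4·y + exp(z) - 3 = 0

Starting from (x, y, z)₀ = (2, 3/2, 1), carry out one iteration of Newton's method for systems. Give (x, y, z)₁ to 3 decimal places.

(1.708, -0.087, -0.616)

At (2, 3/2, 1): F = (-1.500, -12.000, 1.21828).
Jacobian J = [[0, -4·y + 2·z, 2·y], [-2·x - 3·y, -3·x, 0], [0, -4·y + 4, exp(z)]].
At the point, J = [[0.000, -4.000, 3.000], [-8.500, -6.000, 0.000], [0.000, -2.000, 2.71828]] (det J = -41.42158).
Solving J·Δ = −F gives Δ = (-0.292, -1.587, -1.616).
Then the next iterate is (x, y, z)₁ = (1.708, -0.087, -0.616).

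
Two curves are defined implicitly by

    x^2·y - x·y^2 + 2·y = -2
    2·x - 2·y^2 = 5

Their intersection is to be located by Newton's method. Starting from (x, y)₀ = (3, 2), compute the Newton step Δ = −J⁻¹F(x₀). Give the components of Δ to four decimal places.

(-1.6613, -1.2903)

At (3, 2): F = (12.0000, -7.0000).
Jacobian J = [[2·x·y - y^2, x^2 - 2·x·y + 2], [2, -4·y]].
At the point, J = [[8.0000, -1.0000], [2.0000, -8.0000]] (det J = -62.0000).
Solving J·Δ = −F gives Δ = (-1.6613, -1.2903).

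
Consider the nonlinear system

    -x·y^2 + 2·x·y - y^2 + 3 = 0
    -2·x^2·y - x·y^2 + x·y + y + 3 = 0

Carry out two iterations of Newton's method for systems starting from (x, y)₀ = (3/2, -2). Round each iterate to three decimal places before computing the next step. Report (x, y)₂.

(0.301, -1.329)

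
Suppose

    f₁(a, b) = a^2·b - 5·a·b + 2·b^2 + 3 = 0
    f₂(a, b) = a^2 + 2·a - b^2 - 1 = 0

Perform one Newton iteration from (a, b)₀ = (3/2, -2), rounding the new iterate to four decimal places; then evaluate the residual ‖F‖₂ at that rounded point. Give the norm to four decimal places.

At (3/2, -2): F = (21.5000, 0.2500).
Jacobian J = [[2·a·b - 5·b, a^2 - 5·a + 4·b], [2·a + 2, -2·b]].
At the point, J = [[4.0000, -13.2500], [5.0000, 4.0000]] (det J = 82.2500).
Solving J·Δ = −F gives Δ = (-1.0859, 1.2948).
Then the next iterate is (a, b)₁ = (0.4141, -0.7052).
Re-evaluating at (0.4141, -0.7052): F = (5.333804, -0.497628), so ‖F‖₂ = 5.3570.

5.3570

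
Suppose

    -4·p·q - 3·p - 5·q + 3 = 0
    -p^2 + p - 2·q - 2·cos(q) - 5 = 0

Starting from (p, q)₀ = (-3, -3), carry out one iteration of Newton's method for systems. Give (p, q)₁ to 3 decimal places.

At (-3, -3): F = (-9.000, -9.02002).
Jacobian J = [[-4·q - 3, -4·p - 5], [-2·p + 1, 2·sin(q) - 2]].
At the point, J = [[9.000, 7.000], [7.000, -2.28224]] (det J = -69.54016).
Solving J·Δ = −F gives Δ = (1.203, -0.261).
Then the next iterate is (p, q)₁ = (-1.797, -3.261).

(-1.797, -3.261)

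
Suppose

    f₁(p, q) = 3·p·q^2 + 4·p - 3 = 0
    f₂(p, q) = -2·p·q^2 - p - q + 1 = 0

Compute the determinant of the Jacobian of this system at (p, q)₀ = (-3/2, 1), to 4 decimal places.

8.0000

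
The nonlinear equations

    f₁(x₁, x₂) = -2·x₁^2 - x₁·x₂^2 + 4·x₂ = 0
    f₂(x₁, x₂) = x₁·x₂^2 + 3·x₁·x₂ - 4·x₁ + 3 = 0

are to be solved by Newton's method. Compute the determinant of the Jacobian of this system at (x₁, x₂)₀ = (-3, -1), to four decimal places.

J = [[-4·x₁ - x₂^2, -2·x₁·x₂ + 4], [x₂^2 + 3·x₂ - 4, 2·x₁·x₂ + 3·x₁]].
At the point, J = [[11.0000, -2.0000], [-6.0000, -3.0000]].
det J = -45.0000.

-45.0000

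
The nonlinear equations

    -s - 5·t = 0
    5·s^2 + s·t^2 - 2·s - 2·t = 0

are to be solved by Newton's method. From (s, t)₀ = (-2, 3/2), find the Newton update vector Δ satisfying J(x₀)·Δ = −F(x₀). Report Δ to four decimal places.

(1.3939, -1.3788)

At (-2, 3/2): F = (-5.5000, 16.5000).
Jacobian J = [[-1, -5], [10·s + t^2 - 2, 2·s·t - 2]].
At the point, J = [[-1.0000, -5.0000], [-19.7500, -8.0000]] (det J = -90.7500).
Solving J·Δ = −F gives Δ = (1.3939, -1.3788).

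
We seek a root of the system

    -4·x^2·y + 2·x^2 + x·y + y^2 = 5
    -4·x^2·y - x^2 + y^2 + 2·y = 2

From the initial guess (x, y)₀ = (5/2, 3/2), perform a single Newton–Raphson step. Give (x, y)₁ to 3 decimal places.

At (5/2, 3/2): F = (-24.000, -40.500).
Jacobian J = [[-8·x·y + 4·x + y, -4·x^2 + x + 2·y], [-8·x·y - 2·x, -4·x^2 + 2·y + 2]].
At the point, J = [[-18.500, -19.500], [-35.000, -20.000]] (det J = -312.500).
Solving J·Δ = −F gives Δ = (-0.991, -0.290).
Then the next iterate is (x, y)₁ = (1.509, 1.210).

(1.509, 1.210)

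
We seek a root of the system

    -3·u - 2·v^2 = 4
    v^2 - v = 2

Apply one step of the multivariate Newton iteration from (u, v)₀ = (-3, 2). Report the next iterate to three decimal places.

(-4.000, 2.000)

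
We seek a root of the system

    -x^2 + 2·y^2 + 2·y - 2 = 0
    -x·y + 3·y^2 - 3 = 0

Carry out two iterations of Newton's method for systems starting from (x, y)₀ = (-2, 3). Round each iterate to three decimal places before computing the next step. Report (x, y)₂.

At (-2, 3): F = (18.000, 30.000).
Jacobian J = [[-2·x, 4·y + 2], [-y, -x + 6·y]].
At the point, J = [[4.000, 14.000], [-3.000, 20.000]] (det J = 122.000).
Solving J·Δ = −F gives Δ = (0.492, -1.426).
Then the next iterate is (x, y)₁ = (-1.508, 1.574).
Round to (-1.508, 1.574) and repeat: F = (3.82889, 6.80602), J = [[3.016, 8.296], [-1.574, 10.952]].
Δ = (0.315, -0.576), so (x, y)₂ = (-1.193, 0.998).

(-1.193, 0.998)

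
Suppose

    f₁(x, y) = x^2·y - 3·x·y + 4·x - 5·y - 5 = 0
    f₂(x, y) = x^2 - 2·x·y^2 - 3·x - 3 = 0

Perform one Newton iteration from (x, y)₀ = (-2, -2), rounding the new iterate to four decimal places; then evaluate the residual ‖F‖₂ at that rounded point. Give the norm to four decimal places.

6.8772

At (-2, -2): F = (-23.0000, 23.0000).
Jacobian J = [[2·x·y - 3·y + 4, x^2 - 3·x - 5], [2·x - 2·y^2 - 3, -4·x·y]].
At the point, J = [[18.0000, 5.0000], [-15.0000, -16.0000]] (det J = -213.0000).
Solving J·Δ = −F gives Δ = (1.1878, 0.3239).
Then the next iterate is (x, y)₁ = (-0.8122, -1.6761).
Re-evaluating at (-0.8122, -1.6761): F = (-5.057956, 4.659714), so ‖F‖₂ = 6.8772.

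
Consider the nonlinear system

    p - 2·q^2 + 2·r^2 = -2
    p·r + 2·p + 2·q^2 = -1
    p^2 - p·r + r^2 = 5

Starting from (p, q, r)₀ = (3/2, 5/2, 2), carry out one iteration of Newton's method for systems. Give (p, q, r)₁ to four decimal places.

At (3/2, 5/2, 2): F = (-1.0000, 19.5000, -1.7500).
Jacobian J = [[1, -4·q, 4·r], [r + 2, 4·q, p], [2·p - r, 0, -p + 2·r]].
At the point, J = [[1.0000, -10.0000, 8.0000], [4.0000, 10.0000, 1.5000], [1.0000, 0.0000, 2.5000]] (det J = 30.0000).
Solving J·Δ = −F gives Δ = (-20.9583, 5.0708, 9.0833).
Then the next iterate is (p, q, r)₁ = (-19.4583, 7.5708, 11.0833).

(-19.4583, 7.5708, 11.0833)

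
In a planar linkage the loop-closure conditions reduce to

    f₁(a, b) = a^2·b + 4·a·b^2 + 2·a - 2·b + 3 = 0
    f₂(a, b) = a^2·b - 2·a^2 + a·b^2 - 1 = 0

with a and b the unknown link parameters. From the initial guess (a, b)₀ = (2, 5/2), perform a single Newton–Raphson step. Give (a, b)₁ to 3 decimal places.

(0.245, 2.570)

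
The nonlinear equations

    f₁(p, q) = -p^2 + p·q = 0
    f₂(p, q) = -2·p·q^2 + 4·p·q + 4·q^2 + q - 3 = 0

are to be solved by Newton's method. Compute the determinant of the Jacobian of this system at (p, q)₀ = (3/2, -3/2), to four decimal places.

-2.2500

J = [[-2·p + q, p], [-2·q^2 + 4·q, -4·p·q + 4·p + 8·q + 1]].
At the point, J = [[-4.5000, 1.5000], [-10.5000, 4.0000]].
det J = -2.2500.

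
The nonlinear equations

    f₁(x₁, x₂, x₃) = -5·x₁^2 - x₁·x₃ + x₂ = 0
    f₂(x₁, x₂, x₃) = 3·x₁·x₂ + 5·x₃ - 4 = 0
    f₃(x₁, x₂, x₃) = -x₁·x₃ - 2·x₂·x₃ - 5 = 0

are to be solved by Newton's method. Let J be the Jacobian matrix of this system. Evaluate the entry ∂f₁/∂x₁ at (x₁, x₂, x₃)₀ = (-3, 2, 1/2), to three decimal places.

29.500

∂f₁/∂x₁ = -10·x₁ - x₃.
At (-3, 2, 1/2) this is 29.500.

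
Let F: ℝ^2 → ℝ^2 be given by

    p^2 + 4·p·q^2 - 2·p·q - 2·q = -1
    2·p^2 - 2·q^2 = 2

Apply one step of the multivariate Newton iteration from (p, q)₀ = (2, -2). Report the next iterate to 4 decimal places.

(1.3629, -1.1129)

At (2, -2): F = (49.0000, -2.0000).
Jacobian J = [[2·p + 4·q^2 - 2·q, 8·p·q - 2·p - 2], [4·p, -4·q]].
At the point, J = [[24.0000, -38.0000], [8.0000, 8.0000]] (det J = 496.0000).
Solving J·Δ = −F gives Δ = (-0.6371, 0.8871).
Then the next iterate is (p, q)₁ = (1.3629, -1.1129).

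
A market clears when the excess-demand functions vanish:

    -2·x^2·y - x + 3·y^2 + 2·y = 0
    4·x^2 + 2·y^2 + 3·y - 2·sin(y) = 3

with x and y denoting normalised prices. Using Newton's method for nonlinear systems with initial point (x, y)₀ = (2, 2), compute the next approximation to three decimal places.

At (2, 2): F = (-2.000, 25.18141).
Jacobian J = [[-4·x·y - 1, -2·x^2 + 6·y + 2], [8·x, 4·y - 2·cos(y) + 3]].
At the point, J = [[-17.000, 6.000], [16.000, 11.83229]] (det J = -297.14899).
Solving J·Δ = −F gives Δ = (-0.588, -1.333).
Then the next iterate is (x, y)₁ = (1.412, 0.667).

(1.412, 0.667)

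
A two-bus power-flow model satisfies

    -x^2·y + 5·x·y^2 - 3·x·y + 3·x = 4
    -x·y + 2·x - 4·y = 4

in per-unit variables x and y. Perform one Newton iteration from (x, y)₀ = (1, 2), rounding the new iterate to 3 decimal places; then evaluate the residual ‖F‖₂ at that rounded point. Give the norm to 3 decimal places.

At (1, 2): F = (11.000, -12.000).
Jacobian J = [[-2·x·y + 5·y^2 - 3·y + 3, -x^2 + 10·x·y - 3·x], [-y + 2, -x - 4]].
At the point, J = [[13.000, 16.000], [0.000, -5.000]] (det J = -65.000).
Solving J·Δ = −F gives Δ = (2.108, -2.400).
Then the next iterate is (x, y)₁ = (3.108, -0.400).
Re-evaluating at (3.108, -0.400): F = (15.40387, 5.05920), so ‖F‖₂ = 16.213.

16.213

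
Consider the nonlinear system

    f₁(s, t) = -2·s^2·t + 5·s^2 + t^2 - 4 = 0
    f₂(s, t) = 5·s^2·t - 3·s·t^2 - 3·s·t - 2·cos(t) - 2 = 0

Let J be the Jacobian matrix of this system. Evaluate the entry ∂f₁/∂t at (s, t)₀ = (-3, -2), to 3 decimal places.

∂f₁/∂t = -2·s^2 + 2·t.
At (-3, -2) this is -22.000.

-22.000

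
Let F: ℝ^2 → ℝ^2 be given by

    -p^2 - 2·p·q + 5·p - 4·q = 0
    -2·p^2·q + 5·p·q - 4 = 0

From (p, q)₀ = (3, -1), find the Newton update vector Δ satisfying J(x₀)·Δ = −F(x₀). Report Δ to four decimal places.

(0.8657, 1.6866)

At (3, -1): F = (16.0000, -1.0000).
Jacobian J = [[-2·p - 2·q + 5, -2·p - 4], [-4·p·q + 5·q, -2·p^2 + 5·p]].
At the point, J = [[1.0000, -10.0000], [7.0000, -3.0000]] (det J = 67.0000).
Solving J·Δ = −F gives Δ = (0.8657, 1.6866).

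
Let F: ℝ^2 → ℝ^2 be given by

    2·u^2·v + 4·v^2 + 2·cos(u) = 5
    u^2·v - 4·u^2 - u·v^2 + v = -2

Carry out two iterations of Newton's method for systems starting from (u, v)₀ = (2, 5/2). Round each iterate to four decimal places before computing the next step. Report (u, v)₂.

(0.9503, 1.0267)

At (2, 5/2): F = (39.167706, -14.0000).
Jacobian J = [[4·u·v - 2·sin(u), 2·u^2 + 8·v], [2·u·v - 8·u - v^2, u^2 - 2·u·v + 1]].
At the point, J = [[18.181405, 28.0000], [-12.2500, -5.0000]] (det J = 252.092974).
Solving J·Δ = −F gives Δ = (-0.7781, -0.8936).
Then the next iterate is (u, v)₁ = (1.2219, 1.6064).
Round to (1.2219, 1.6064) and repeat: F = (10.802643, -3.120478), J = [[5.971939, 15.837279], [-8.430001, -1.432681]].
Δ = (-0.2716, -0.5797), so (u, v)₂ = (0.9503, 1.0267).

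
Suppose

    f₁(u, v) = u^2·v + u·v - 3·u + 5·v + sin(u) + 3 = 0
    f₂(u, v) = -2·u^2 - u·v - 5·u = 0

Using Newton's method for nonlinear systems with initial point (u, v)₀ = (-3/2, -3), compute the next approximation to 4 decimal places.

At (-3/2, -3): F = (-10.747495, -1.5000).
Jacobian J = [[2·u·v + v + cos(u) - 3, u^2 + u + 5], [-4·u - v - 5, -u]].
At the point, J = [[3.070737, 5.7500], [4.0000, 1.5000]] (det J = -18.393894).
Solving J·Δ = −F gives Δ = (-0.4075, 2.0868).
Then the next iterate is (u, v)₁ = (-1.9075, -0.9132).

(-1.9075, -0.9132)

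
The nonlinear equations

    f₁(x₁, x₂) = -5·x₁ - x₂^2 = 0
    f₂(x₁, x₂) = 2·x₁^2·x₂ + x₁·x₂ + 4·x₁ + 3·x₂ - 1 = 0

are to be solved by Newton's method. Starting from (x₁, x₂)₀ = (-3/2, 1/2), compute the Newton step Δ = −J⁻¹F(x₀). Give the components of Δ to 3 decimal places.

At (-3/2, 1/2): F = (7.250, -4.000).
Jacobian J = [[-5, -2·x₂], [4·x₁·x₂ + x₂ + 4, 2·x₁^2 + x₁ + 3]].
At the point, J = [[-5.000, -1.000], [1.500, 6.000]] (det J = -28.500).
Solving J·Δ = −F gives Δ = (1.386, 0.320).

(1.386, 0.320)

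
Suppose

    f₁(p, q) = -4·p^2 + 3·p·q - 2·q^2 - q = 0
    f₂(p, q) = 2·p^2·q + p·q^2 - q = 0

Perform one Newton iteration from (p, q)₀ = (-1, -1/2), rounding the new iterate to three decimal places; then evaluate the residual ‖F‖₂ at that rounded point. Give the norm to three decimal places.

0.609

At (-1, -1/2): F = (-2.500, -0.750).
Jacobian J = [[-8·p + 3·q, 3·p - 4·q - 1], [4·p·q + q^2, 2·p^2 + 2·p·q - 1]].
At the point, J = [[6.500, -2.000], [2.250, 2.000]] (det J = 17.500).
Solving J·Δ = −F gives Δ = (0.371, -0.043).
Then the next iterate is (p, q)₁ = (-0.629, -0.543).
Re-evaluating at (-0.629, -0.543): F = (-0.60462, -0.07213), so ‖F‖₂ = 0.609.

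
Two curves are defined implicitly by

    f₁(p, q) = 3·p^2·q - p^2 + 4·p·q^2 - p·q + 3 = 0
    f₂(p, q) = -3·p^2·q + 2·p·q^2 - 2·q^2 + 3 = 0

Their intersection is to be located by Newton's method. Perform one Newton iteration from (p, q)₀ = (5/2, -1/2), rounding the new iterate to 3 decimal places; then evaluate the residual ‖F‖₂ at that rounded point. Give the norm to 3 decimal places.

At (5/2, -1/2): F = (-8.875, 13.125).
Jacobian J = [[6·p·q - 2·p + 4·q^2 - q, 3·p^2 + 8·p·q - p], [-6·p·q + 2·q^2, -3·p^2 + 4·p·q - 4·q]].
At the point, J = [[-11.000, 6.250], [8.000, -21.750]] (det J = 189.250).
Solving J·Δ = −F gives Δ = (-0.587, 0.388).
Then the next iterate is (p, q)₁ = (1.913, -0.112).
Re-evaluating at (1.913, -0.112): F = (-1.57894, 4.25252), so ‖F‖₂ = 4.536.

4.536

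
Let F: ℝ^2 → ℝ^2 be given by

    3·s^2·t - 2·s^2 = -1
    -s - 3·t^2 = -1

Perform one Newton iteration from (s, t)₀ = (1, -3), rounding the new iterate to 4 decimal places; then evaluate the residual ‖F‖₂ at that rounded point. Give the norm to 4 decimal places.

At (1, -3): F = (-10.0000, -27.0000).
Jacobian J = [[6·s·t - 4·s, 3·s^2], [-1, -6·t]].
At the point, J = [[-22.0000, 3.0000], [-1.0000, 18.0000]] (det J = -393.0000).
Solving J·Δ = −F gives Δ = (-0.2519, 1.4860).
Then the next iterate is (s, t)₁ = (0.7481, -1.5140).
Re-evaluating at (0.7481, -1.5140): F = (-2.661254, -6.624688), so ‖F‖₂ = 7.1392.

7.1392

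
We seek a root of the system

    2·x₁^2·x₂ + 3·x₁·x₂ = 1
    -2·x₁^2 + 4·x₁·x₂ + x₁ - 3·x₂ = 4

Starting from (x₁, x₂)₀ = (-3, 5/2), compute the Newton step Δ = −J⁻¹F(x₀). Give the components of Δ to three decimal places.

At (-3, 5/2): F = (21.500, -62.500).
Jacobian J = [[4·x₁·x₂ + 3·x₂, 2·x₁^2 + 3·x₁], [-4·x₁ + 4·x₂ + 1, 4·x₁ - 3]].
At the point, J = [[-22.500, 9.000], [23.000, -15.000]] (det J = 130.500).
Solving J·Δ = −F gives Δ = (-1.839, -6.987).

(-1.839, -6.987)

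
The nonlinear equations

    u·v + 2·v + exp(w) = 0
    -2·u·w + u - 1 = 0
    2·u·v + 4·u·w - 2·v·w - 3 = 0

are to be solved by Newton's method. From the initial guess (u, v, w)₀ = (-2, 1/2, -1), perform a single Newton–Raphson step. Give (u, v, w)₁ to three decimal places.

At (-2, 1/2, -1): F = (0.36788, -7.000, 4.000).
Jacobian J = [[v, u + 2, exp(w)], [-2·w + 1, 0, -2·u], [2·v + 4·w, 2·u - 2·w, 4·u - 2·v]].
At the point, J = [[0.500, 0.000, 0.36788], [3.000, 0.000, 4.000], [-3.000, -2.000, -9.000]] (det J = 1.79272).
Solving J·Δ = −F gives Δ = (-4.515, -14.340, 5.136).
Then the next iterate is (u, v, w)₁ = (-6.515, -13.840, 4.136).

(-6.515, -13.840, 4.136)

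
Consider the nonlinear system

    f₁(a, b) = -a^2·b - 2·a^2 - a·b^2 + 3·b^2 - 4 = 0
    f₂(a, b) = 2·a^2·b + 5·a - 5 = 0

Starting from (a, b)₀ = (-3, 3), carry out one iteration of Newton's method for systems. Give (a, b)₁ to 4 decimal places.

(-2.3185, 2.2848)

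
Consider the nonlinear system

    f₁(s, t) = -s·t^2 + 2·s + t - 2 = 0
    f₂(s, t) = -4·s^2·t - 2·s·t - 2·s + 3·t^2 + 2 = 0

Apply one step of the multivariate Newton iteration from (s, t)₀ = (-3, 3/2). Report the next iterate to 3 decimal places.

(-2.025, 1.499)

At (-3, 3/2): F = (0.250, -30.250).
Jacobian J = [[-t^2 + 2, -2·s·t + 1], [-8·s·t - 2·t - 2, -4·s^2 - 2·s + 6·t]].
At the point, J = [[-0.250, 10.000], [31.000, -21.000]] (det J = -304.750).
Solving J·Δ = −F gives Δ = (0.975, -0.001).
Then the next iterate is (s, t)₁ = (-2.025, 1.499).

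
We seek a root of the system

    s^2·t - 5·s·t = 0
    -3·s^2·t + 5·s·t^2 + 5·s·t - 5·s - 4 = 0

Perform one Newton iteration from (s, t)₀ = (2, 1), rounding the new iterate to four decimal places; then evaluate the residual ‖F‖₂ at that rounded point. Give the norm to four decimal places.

At (2, 1): F = (-6.0000, -6.0000).
Jacobian J = [[2·s·t - 5·t, s^2 - 5·s], [-6·s·t + 5·t^2 + 5·t - 5, -3·s^2 + 10·s·t + 5·s]].
At the point, J = [[-1.0000, -6.0000], [-7.0000, 18.0000]] (det J = -60.0000).
Solving J·Δ = −F gives Δ = (-2.4000, -0.6000).
Then the next iterate is (s, t)₁ = (-0.4000, 0.4000).
Re-evaluating at (-0.4000, 0.4000): F = (0.8640, -3.3120), so ‖F‖₂ = 3.4228.

3.4228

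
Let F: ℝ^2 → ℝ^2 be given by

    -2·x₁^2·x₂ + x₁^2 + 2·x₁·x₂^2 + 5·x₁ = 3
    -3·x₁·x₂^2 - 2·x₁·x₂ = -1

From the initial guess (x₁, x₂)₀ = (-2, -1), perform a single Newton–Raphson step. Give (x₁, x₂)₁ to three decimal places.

(-3.000, -0.500)

At (-2, -1): F = (-5.000, 3.000).
Jacobian J = [[-4·x₁·x₂ + 2·x₁ + 2·x₂^2 + 5, -2·x₁^2 + 4·x₁·x₂], [-3·x₂^2 - 2·x₂, -6·x₁·x₂ - 2·x₁]].
At the point, J = [[-5.000, 0.000], [-1.000, -8.000]] (det J = 40.000).
Solving J·Δ = −F gives Δ = (-1.000, 0.500).
Then the next iterate is (x₁, x₂)₁ = (-3.000, -0.500).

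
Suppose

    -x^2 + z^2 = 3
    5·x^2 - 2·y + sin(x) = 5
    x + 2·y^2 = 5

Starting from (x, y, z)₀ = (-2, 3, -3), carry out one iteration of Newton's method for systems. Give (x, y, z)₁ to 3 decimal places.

(-1.510, 2.042, -2.340)

At (-2, 3, -3): F = (2.000, 8.09070, 11.000).
Jacobian J = [[-2·x, 0, 2·z], [10·x + cos(x), -2, 0], [1, 4·y, 0]].
At the point, J = [[4.000, 0.000, -6.000], [-20.41615, -2.000, 0.000], [1.000, 12.000, 0.000]] (det J = 1457.96257).
Solving J·Δ = −F gives Δ = (0.490, -0.958, 0.660).
Then the next iterate is (x, y, z)₁ = (-1.510, 2.042, -2.340).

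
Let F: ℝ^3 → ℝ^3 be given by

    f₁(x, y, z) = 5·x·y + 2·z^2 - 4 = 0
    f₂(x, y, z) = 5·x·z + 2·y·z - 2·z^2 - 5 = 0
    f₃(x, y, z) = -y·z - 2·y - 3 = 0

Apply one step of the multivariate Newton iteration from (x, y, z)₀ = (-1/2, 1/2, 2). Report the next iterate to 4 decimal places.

At (-1/2, 1/2, 2): F = (2.7500, -16.0000, -5.0000).
Jacobian J = [[5·y, 5·x, 4·z], [5·z, 2·z, 5·x + 2·y - 4·z], [0, -z - 2, -y]].
At the point, J = [[2.5000, -2.5000, 8.0000], [10.0000, 4.0000, -9.5000], [0.0000, -4.0000, -0.5000]] (det J = -432.5000).
Solving J·Δ = −F gives Δ = (1.0711, -1.1214, -1.0289).
Then the next iterate is (x, y, z)₁ = (0.5711, -0.6214, 0.9711).

(0.5711, -0.6214, 0.9711)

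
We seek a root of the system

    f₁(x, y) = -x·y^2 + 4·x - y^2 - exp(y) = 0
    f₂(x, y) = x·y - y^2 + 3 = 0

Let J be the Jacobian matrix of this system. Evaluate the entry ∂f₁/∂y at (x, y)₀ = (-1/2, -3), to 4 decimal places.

2.9502

∂f₁/∂y = -2·x·y - 2·y - exp(y).
At (-1/2, -3) this is 2.9502.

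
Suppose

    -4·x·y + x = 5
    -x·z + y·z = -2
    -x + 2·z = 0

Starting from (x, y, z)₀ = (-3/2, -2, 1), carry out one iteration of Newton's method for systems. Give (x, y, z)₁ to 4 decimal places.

At (-3/2, -2, 1): F = (-18.5000, 1.5000, 3.5000).
Jacobian J = [[-4·y + 1, -4·x, 0], [-z, z, -x + y], [-1, 0, 2]].
At the point, J = [[9.0000, 6.0000, 0.0000], [-1.0000, 1.0000, -0.5000], [-1.0000, 0.0000, 2.0000]] (det J = 33.0000).
Solving J·Δ = −F gives Δ = (1.9848, 0.1061, -0.7576).
Then the next iterate is (x, y, z)₁ = (0.4848, -1.8939, 0.2424).

(0.4848, -1.8939, 0.2424)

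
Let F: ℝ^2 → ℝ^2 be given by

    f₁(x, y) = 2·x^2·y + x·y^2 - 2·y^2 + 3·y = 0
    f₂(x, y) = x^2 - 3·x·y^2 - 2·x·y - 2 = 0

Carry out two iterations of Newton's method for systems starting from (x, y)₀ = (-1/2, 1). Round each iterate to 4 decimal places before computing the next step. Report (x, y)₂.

(-0.2284, 1.3776)

At (-1/2, 1): F = (1.0000, 0.7500).
Jacobian J = [[4·x·y + y^2, 2·x^2 + 2·x·y - 4·y + 3], [2·x - 3·y^2 - 2·y, -6·x·y - 2·x]].
At the point, J = [[-1.0000, -1.5000], [-6.0000, 4.0000]] (det J = -13.0000).
Solving J·Δ = −F gives Δ = (0.3942, 0.4038).
Then the next iterate is (x, y)₁ = (-0.1058, 1.4038).
Round to (-0.1058, 1.4038) and repeat: F = (0.093023, -1.066277), J = [[1.376566, -2.889857], [-8.931163, 1.102732]].
Δ = (-0.1226, -0.0262), so (x, y)₂ = (-0.2284, 1.3776).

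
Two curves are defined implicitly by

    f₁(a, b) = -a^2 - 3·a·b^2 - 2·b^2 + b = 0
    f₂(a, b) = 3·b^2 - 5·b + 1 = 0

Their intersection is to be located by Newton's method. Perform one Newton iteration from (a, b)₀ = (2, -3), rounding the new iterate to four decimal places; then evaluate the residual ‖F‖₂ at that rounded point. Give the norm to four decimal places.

At (2, -3): F = (-79.0000, 43.0000).
Jacobian J = [[-2·a - 3·b^2, -6·a·b - 4·b + 1], [0, 6·b - 5]].
At the point, J = [[-31.0000, 49.0000], [0.0000, -23.0000]] (det J = 713.0000).
Solving J·Δ = −F gives Δ = (0.4067, 1.8696).
Then the next iterate is (a, b)₁ = (2.4067, -1.1304).
Re-evaluating at (2.4067, -1.1304): F = (-18.704087, 10.485412), so ‖F‖₂ = 21.4426.

21.4426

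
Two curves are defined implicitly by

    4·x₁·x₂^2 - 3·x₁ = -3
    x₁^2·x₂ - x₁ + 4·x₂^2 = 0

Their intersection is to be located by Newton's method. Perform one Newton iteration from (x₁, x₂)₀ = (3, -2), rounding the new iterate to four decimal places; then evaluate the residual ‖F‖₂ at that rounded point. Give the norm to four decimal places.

12.2730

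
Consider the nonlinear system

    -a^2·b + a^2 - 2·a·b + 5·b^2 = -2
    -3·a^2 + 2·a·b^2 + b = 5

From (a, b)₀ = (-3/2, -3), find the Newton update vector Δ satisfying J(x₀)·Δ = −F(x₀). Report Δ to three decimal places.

At (-3/2, -3): F = (47.000, -41.750).
Jacobian J = [[-2·a·b + 2·a - 2·b, -a^2 - 2·a + 10·b], [-6·a + 2·b^2, 4·a·b + 1]].
At the point, J = [[-6.000, -29.250], [27.000, 19.000]] (det J = 675.750).
Solving J·Δ = −F gives Δ = (0.486, 1.507).

(0.486, 1.507)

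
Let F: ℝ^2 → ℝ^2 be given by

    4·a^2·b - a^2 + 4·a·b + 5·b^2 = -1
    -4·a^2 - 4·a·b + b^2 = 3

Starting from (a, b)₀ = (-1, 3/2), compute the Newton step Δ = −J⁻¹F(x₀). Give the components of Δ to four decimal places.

(1.0345, -0.4741)

At (-1, 3/2): F = (11.2500, 1.2500).
Jacobian J = [[8·a·b - 2·a + 4·b, 4·a^2 + 4·a + 10·b], [-8·a - 4·b, -4·a + 2·b]].
At the point, J = [[-4.0000, 15.0000], [2.0000, 7.0000]] (det J = -58.0000).
Solving J·Δ = −F gives Δ = (1.0345, -0.4741).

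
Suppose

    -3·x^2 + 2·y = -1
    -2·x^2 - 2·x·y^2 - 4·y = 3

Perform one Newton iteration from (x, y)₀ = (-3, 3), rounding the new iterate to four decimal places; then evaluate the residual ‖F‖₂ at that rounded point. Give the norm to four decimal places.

At (-3, 3): F = (-20.0000, 21.0000).
Jacobian J = [[-6·x, 2], [-4·x - 2·y^2, -4·x·y - 4]].
At the point, J = [[18.0000, 2.0000], [-6.0000, 32.0000]] (det J = 588.0000).
Solving J·Δ = −F gives Δ = (1.1599, -0.4388).
Then the next iterate is (x, y)₁ = (-1.8401, 2.5612).
Re-evaluating at (-1.8401, 2.5612): F = (-4.035504, 4.124439), so ‖F‖₂ = 5.7703.

5.7703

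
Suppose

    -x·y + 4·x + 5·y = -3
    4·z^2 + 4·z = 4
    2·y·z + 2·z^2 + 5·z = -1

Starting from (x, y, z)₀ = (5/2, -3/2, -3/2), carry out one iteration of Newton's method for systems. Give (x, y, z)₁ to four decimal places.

(0.3636, -0.5000, -1.6250)

At (5/2, -3/2, -3/2): F = (9.2500, -1.0000, 2.5000).
Jacobian J = [[-y + 4, -x + 5, 0], [0, 0, 8·z + 4], [0, 2·z, 2·y + 4·z + 5]].
At the point, J = [[5.5000, 2.5000, 0.0000], [0.0000, 0.0000, -8.0000], [0.0000, -3.0000, -4.0000]] (det J = -132.0000).
Solving J·Δ = −F gives Δ = (-2.1364, 1.0000, -0.1250).
Then the next iterate is (x, y, z)₁ = (0.3636, -0.5000, -1.6250).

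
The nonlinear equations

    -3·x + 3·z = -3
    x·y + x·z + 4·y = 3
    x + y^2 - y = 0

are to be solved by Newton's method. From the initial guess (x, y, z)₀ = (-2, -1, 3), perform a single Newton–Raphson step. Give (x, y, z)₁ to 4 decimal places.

(-3.5000, -1.5000, -4.5000)

At (-2, -1, 3): F = (18.0000, -11.0000, 0.0000).
Jacobian J = [[-3, 0, 3], [y + z, x + 4, x], [1, 2·y - 1, 0]].
At the point, J = [[-3.0000, 0.0000, 3.0000], [2.0000, 2.0000, -2.0000], [1.0000, -3.0000, 0.0000]] (det J = -6.0000).
Solving J·Δ = −F gives Δ = (-1.5000, -0.5000, -7.5000).
Then the next iterate is (x, y, z)₁ = (-3.5000, -1.5000, -4.5000).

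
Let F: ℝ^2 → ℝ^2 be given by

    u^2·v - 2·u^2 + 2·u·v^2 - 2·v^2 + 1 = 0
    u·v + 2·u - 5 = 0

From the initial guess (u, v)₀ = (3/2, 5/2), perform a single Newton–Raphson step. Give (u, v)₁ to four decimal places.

(1.4892, 1.3656)

At (3/2, 5/2): F = (8.3750, 1.7500).
Jacobian J = [[2·u·v - 4·u + 2·v^2, u^2 + 4·u·v - 4·v], [v + 2, u]].
At the point, J = [[14.0000, 7.2500], [4.5000, 1.5000]] (det J = -11.6250).
Solving J·Δ = −F gives Δ = (-0.0108, -1.1344).
Then the next iterate is (u, v)₁ = (1.4892, 1.3656).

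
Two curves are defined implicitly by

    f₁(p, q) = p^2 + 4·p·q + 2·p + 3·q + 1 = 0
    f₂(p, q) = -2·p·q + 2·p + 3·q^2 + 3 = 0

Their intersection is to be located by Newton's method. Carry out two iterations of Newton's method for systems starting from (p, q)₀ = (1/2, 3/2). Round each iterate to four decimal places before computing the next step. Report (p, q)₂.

(14.9355, -15.1716)

At (1/2, 3/2): F = (9.7500, 9.2500).
Jacobian J = [[2·p + 4·q + 2, 4·p + 3], [-2·q + 2, -2·p + 6·q]].
At the point, J = [[9.0000, 5.0000], [-1.0000, 8.0000]] (det J = 77.0000).
Solving J·Δ = −F gives Δ = (-0.4123, -1.2078).
Then the next iterate is (p, q)₁ = (0.0877, 0.2922).
Round to (0.0877, 0.2922) and repeat: F = (2.162195, 3.380291), J = [[3.3442, 3.3508], [1.4156, 1.5778]].
Δ = (14.8478, -15.4638), so (p, q)₂ = (14.9355, -15.1716).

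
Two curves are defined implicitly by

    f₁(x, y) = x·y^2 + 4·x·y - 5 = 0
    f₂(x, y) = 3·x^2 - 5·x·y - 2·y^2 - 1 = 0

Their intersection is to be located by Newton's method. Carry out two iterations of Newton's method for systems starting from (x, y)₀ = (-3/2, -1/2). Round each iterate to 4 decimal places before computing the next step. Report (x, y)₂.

(-1.8612, -0.8528)

At (-3/2, -1/2): F = (-2.3750, 1.5000).
Jacobian J = [[y^2 + 4·y, 2·x·y + 4·x], [6·x - 5·y, -5·x - 4·y]].
At the point, J = [[-1.7500, -4.5000], [-6.5000, 9.5000]] (det J = -45.8750).
Solving J·Δ = −F gives Δ = (-0.3447, -0.3937).
Then the next iterate is (x, y)₁ = (-1.8447, -0.8937).
Round to (-1.8447, -0.8937) and repeat: F = (0.121072, -0.631687), J = [[-2.776100, -4.081583], [-6.5997, 12.7983]].
Δ = (-0.0165, 0.0409), so (x, y)₂ = (-1.8612, -0.8528).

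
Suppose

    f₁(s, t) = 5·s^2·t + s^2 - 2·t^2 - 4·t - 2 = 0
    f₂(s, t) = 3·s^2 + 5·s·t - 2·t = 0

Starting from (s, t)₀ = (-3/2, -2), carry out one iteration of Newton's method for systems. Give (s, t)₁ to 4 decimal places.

(3.9530, -10.1955)

At (-3/2, -2): F = (-22.2500, 25.7500).
Jacobian J = [[10·s·t + 2·s, 5·s^2 - 4·t - 4], [6·s + 5·t, 5·s - 2]].
At the point, J = [[27.0000, 15.2500], [-19.0000, -9.5000]] (det J = 33.2500).
Solving J·Δ = −F gives Δ = (5.4530, -8.1955).
Then the next iterate is (s, t)₁ = (3.9530, -10.1955).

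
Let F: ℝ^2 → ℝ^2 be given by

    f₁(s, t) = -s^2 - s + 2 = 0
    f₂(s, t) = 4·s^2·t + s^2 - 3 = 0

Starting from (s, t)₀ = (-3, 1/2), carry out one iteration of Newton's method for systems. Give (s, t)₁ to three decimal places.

At (-3, 1/2): F = (-4.000, 24.000).
Jacobian J = [[-2·s - 1, 0], [8·s·t + 2·s, 4·s^2]].
At the point, J = [[5.000, 0.000], [-18.000, 36.000]] (det J = 180.000).
Solving J·Δ = −F gives Δ = (0.800, -0.267).
Then the next iterate is (s, t)₁ = (-2.200, 0.233).

(-2.200, 0.233)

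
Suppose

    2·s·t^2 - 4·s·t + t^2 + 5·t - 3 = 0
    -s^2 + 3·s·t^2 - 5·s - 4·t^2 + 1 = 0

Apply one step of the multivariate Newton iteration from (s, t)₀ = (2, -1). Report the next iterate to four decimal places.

(0.4020, -1.3529)

At (2, -1): F = (5.0000, -11.0000).
Jacobian J = [[2·t^2 - 4·t, 4·s·t - 4·s + 2·t + 5], [-2·s + 3·t^2 - 5, 6·s·t - 8·t]].
At the point, J = [[6.0000, -13.0000], [-6.0000, -4.0000]] (det J = -102.0000).
Solving J·Δ = −F gives Δ = (-1.5980, -0.3529).
Then the next iterate is (s, t)₁ = (0.4020, -1.3529).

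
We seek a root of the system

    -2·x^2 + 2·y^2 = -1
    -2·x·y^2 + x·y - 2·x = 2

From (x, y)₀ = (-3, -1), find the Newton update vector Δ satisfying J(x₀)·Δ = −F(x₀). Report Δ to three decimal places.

At (-3, -1): F = (-15.000, 13.000).
Jacobian J = [[-4·x, 4·y], [-2·y^2 + y - 2, -4·x·y + x]].
At the point, J = [[12.000, -4.000], [-5.000, -15.000]] (det J = -200.000).
Solving J·Δ = −F gives Δ = (1.385, 0.405).

(1.385, 0.405)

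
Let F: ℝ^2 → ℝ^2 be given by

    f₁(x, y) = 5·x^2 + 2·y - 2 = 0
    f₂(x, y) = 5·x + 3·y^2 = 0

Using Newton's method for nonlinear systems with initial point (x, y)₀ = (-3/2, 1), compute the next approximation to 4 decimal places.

(-0.7350, 1.1125)

At (-3/2, 1): F = (11.2500, -4.5000).
Jacobian J = [[10·x, 2], [5, 6·y]].
At the point, J = [[-15.0000, 2.0000], [5.0000, 6.0000]] (det J = -100.0000).
Solving J·Δ = −F gives Δ = (0.7650, 0.1125).
Then the next iterate is (x, y)₁ = (-0.7350, 1.1125).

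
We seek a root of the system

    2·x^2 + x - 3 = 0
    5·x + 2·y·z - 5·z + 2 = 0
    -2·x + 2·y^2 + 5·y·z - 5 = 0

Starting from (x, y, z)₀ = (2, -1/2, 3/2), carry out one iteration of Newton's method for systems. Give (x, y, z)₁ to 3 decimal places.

(1.222, 1.929, 2.566)

At (2, -1/2, 3/2): F = (7.000, 3.000, -12.250).
Jacobian J = [[4·x + 1, 0, 0], [5, 2·z, 2·y - 5], [-2, 4·y + 5·z, 5·y]].
At the point, J = [[9.000, 0.000, 0.000], [5.000, 3.000, -6.000], [-2.000, 5.500, -2.500]] (det J = 229.500).
Solving J·Δ = −F gives Δ = (-0.778, 2.429, 1.066).
Then the next iterate is (x, y, z)₁ = (1.222, 1.929, 2.566).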